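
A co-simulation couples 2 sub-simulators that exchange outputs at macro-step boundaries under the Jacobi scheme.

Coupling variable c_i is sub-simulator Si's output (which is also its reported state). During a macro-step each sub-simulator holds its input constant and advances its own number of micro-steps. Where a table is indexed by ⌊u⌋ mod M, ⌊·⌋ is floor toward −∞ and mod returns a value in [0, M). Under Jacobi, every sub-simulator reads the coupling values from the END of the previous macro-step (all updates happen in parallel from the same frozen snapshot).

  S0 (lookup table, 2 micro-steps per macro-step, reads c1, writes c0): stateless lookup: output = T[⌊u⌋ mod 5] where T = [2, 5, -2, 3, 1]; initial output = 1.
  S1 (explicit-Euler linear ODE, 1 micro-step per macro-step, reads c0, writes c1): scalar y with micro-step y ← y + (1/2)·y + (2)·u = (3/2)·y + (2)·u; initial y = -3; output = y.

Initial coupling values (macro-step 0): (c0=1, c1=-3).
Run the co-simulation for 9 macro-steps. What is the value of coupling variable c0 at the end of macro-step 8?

c0 at macro-step 8 = 1

macro 1: S0 reads c1=-3 → after 2×micro: -2; S1 reads c0=1 → after 1×micro: -5/2 ⇒ (c0=-2, c1=-5/2)
macro 2: S0 reads c1=-5/2 → after 2×micro: -2; S1 reads c0=-2 → after 1×micro: -31/4 ⇒ (c0=-2, c1=-31/4)
macro 3: S0 reads c1=-31/4 → after 2×micro: -2; S1 reads c0=-2 → after 1×micro: -125/8 ⇒ (c0=-2, c1=-125/8)
macro 4: S0 reads c1=-125/8 → after 2×micro: 1; S1 reads c0=-2 → after 1×micro: -439/16 ⇒ (c0=1, c1=-439/16)
macro 5: S0 reads c1=-439/16 → after 2×micro: -2; S1 reads c0=1 → after 1×micro: -1253/32 ⇒ (c0=-2, c1=-1253/32)
macro 6: S0 reads c1=-1253/32 → after 2×micro: 2; S1 reads c0=-2 → after 1×micro: -4015/64 ⇒ (c0=2, c1=-4015/64)
macro 7: S0 reads c1=-4015/64 → after 2×micro: -2; S1 reads c0=2 → after 1×micro: -11533/128 ⇒ (c0=-2, c1=-11533/128)
macro 8: S0 reads c1=-11533/128 → after 2×micro: 1; S1 reads c0=-2 → after 1×micro: -35623/256 ⇒ (c0=1, c1=-35623/256)
macro 9: S0 reads c1=-35623/256 → after 2×micro: 2; S1 reads c0=1 → after 1×micro: -105845/512 ⇒ (c0=2, c1=-105845/512)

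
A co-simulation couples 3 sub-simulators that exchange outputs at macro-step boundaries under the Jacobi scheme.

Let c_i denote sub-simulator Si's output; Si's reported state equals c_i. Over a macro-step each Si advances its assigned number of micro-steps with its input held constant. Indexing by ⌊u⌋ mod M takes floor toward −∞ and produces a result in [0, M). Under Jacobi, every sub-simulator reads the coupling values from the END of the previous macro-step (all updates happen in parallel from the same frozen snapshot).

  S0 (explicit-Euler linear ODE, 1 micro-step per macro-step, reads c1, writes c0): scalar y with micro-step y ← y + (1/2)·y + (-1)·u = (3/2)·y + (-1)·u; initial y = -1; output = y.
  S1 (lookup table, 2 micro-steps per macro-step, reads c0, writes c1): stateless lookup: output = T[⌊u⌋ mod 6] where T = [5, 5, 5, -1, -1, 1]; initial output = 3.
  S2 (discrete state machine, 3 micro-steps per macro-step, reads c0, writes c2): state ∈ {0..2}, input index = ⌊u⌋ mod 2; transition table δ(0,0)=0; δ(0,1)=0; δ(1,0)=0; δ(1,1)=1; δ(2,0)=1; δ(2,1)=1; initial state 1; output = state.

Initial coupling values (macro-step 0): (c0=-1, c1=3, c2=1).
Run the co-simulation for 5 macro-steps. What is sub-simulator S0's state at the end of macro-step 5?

macro 1: S0 reads c1=3 → after 1×micro: -9/2; S1 reads c0=-1 → after 2×micro: 1; S2 reads c0=-1 → after 3×micro: 1 ⇒ (c0=-9/2, c1=1, c2=1)
macro 2: S0 reads c1=1 → after 1×micro: -31/4; S1 reads c0=-9/2 → after 2×micro: 5; S2 reads c0=-9/2 → after 3×micro: 1 ⇒ (c0=-31/4, c1=5, c2=1)
macro 3: S0 reads c1=5 → after 1×micro: -133/8; S1 reads c0=-31/4 → after 2×micro: -1; S2 reads c0=-31/4 → after 3×micro: 0 ⇒ (c0=-133/8, c1=-1, c2=0)
macro 4: S0 reads c1=-1 → after 1×micro: -383/16; S1 reads c0=-133/8 → after 2×micro: 5; S2 reads c0=-133/8 → after 3×micro: 0 ⇒ (c0=-383/16, c1=5, c2=0)
macro 5: S0 reads c1=5 → after 1×micro: -1309/32; S1 reads c0=-383/16 → after 2×micro: 5; S2 reads c0=-383/16 → after 3×micro: 0 ⇒ (c0=-1309/32, c1=5, c2=0)

S0 state at macro-step 5 = -1309/32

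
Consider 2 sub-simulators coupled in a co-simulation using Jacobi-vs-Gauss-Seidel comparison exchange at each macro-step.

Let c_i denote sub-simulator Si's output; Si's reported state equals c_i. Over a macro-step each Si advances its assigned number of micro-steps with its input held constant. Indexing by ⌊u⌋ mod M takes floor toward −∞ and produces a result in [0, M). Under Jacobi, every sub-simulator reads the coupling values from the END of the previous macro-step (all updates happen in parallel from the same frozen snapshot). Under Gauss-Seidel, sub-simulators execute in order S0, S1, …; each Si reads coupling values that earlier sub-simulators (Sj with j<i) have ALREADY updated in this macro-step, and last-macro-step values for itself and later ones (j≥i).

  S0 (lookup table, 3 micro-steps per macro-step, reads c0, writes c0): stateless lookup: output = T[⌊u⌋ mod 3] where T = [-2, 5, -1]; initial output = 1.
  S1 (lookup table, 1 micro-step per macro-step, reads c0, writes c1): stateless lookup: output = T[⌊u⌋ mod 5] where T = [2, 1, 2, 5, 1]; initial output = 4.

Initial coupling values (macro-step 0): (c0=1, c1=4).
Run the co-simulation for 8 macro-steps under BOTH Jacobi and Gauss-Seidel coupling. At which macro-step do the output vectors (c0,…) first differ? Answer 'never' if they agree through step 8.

first divergence at macro-step: 1

[Jacobi] macro 1: S0 reads c0=1 → after 3×micro: 5; S1 reads c0=1 → after 1×micro: 1 ⇒ (c0=5, c1=1)
[Jacobi] macro 2: S0 reads c0=5 → after 3×micro: -1; S1 reads c0=5 → after 1×micro: 2 ⇒ (c0=-1, c1=2)
[Jacobi] macro 3: S0 reads c0=-1 → after 3×micro: -1; S1 reads c0=-1 → after 1×micro: 1 ⇒ (c0=-1, c1=1)
[Jacobi] macro 4: S0 reads c0=-1 → after 3×micro: -1; S1 reads c0=-1 → after 1×micro: 1 ⇒ (c0=-1, c1=1)
[Jacobi] macro 5: S0 reads c0=-1 → after 3×micro: -1; S1 reads c0=-1 → after 1×micro: 1 ⇒ (c0=-1, c1=1)
[Jacobi] macro 6: S0 reads c0=-1 → after 3×micro: -1; S1 reads c0=-1 → after 1×micro: 1 ⇒ (c0=-1, c1=1)
[Jacobi] macro 7: S0 reads c0=-1 → after 3×micro: -1; S1 reads c0=-1 → after 1×micro: 1 ⇒ (c0=-1, c1=1)
[Jacobi] macro 8: S0 reads c0=-1 → after 3×micro: -1; S1 reads c0=-1 → after 1×micro: 1 ⇒ (c0=-1, c1=1)
[Gauss-Seidel] macro 1: S0 reads c0=1 → after 3×micro: 5; S1 reads c0=5 → after 1×micro: 2 ⇒ (c0=5, c1=2)
[Gauss-Seidel] macro 2: S0 reads c0=5 → after 3×micro: -1; S1 reads c0=-1 → after 1×micro: 1 ⇒ (c0=-1, c1=1)
[Gauss-Seidel] macro 3: S0 reads c0=-1 → after 3×micro: -1; S1 reads c0=-1 → after 1×micro: 1 ⇒ (c0=-1, c1=1)
[Gauss-Seidel] macro 4: S0 reads c0=-1 → after 3×micro: -1; S1 reads c0=-1 → after 1×micro: 1 ⇒ (c0=-1, c1=1)
[Gauss-Seidel] macro 5: S0 reads c0=-1 → after 3×micro: -1; S1 reads c0=-1 → after 1×micro: 1 ⇒ (c0=-1, c1=1)
[Gauss-Seidel] macro 6: S0 reads c0=-1 → after 3×micro: -1; S1 reads c0=-1 → after 1×micro: 1 ⇒ (c0=-1, c1=1)
[Gauss-Seidel] macro 7: S0 reads c0=-1 → after 3×micro: -1; S1 reads c0=-1 → after 1×micro: 1 ⇒ (c0=-1, c1=1)
[Gauss-Seidel] macro 8: S0 reads c0=-1 → after 3×micro: -1; S1 reads c0=-1 → after 1×micro: 1 ⇒ (c0=-1, c1=1)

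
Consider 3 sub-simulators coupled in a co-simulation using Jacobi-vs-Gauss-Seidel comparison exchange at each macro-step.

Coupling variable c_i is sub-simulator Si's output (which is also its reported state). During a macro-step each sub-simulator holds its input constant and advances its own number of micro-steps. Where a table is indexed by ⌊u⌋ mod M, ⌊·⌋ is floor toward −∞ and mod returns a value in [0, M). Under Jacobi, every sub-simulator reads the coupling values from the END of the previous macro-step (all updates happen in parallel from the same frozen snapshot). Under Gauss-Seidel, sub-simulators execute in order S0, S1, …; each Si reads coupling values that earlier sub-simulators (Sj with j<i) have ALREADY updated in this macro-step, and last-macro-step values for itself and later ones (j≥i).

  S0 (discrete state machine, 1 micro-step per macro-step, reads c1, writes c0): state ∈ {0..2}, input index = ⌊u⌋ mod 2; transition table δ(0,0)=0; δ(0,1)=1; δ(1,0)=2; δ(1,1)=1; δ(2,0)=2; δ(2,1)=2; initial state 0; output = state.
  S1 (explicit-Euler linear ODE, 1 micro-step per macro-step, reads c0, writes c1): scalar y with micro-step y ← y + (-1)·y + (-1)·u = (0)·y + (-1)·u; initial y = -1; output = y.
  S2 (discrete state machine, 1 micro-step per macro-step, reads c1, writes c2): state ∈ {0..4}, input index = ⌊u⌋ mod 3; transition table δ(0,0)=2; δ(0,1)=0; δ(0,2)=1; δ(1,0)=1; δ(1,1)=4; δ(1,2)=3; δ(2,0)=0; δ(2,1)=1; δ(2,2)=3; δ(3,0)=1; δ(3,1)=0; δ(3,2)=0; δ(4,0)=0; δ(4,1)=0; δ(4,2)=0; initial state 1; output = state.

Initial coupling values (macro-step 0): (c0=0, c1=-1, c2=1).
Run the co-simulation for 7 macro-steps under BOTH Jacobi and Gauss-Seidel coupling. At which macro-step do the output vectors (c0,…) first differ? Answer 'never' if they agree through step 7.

[Jacobi] macro 1: S0 reads c1=-1 → after 1×micro: 1; S1 reads c0=0 → after 1×micro: 0; S2 reads c1=-1 → after 1×micro: 3 ⇒ (c0=1, c1=0, c2=3)
[Jacobi] macro 2: S0 reads c1=0 → after 1×micro: 2; S1 reads c0=1 → after 1×micro: -1; S2 reads c1=0 → after 1×micro: 1 ⇒ (c0=2, c1=-1, c2=1)
[Jacobi] macro 3: S0 reads c1=-1 → after 1×micro: 2; S1 reads c0=2 → after 1×micro: -2; S2 reads c1=-1 → after 1×micro: 3 ⇒ (c0=2, c1=-2, c2=3)
[Jacobi] macro 4: S0 reads c1=-2 → after 1×micro: 2; S1 reads c0=2 → after 1×micro: -2; S2 reads c1=-2 → after 1×micro: 0 ⇒ (c0=2, c1=-2, c2=0)
[Jacobi] macro 5: S0 reads c1=-2 → after 1×micro: 2; S1 reads c0=2 → after 1×micro: -2; S2 reads c1=-2 → after 1×micro: 0 ⇒ (c0=2, c1=-2, c2=0)
[Jacobi] macro 6: S0 reads c1=-2 → after 1×micro: 2; S1 reads c0=2 → after 1×micro: -2; S2 reads c1=-2 → after 1×micro: 0 ⇒ (c0=2, c1=-2, c2=0)
[Jacobi] macro 7: S0 reads c1=-2 → after 1×micro: 2; S1 reads c0=2 → after 1×micro: -2; S2 reads c1=-2 → after 1×micro: 0 ⇒ (c0=2, c1=-2, c2=0)
[Gauss-Seidel] macro 1: S0 reads c1=-1 → after 1×micro: 1; S1 reads c0=1 → after 1×micro: -1; S2 reads c1=-1 → after 1×micro: 3 ⇒ (c0=1, c1=-1, c2=3)
[Gauss-Seidel] macro 2: S0 reads c1=-1 → after 1×micro: 1; S1 reads c0=1 → after 1×micro: -1; S2 reads c1=-1 → after 1×micro: 0 ⇒ (c0=1, c1=-1, c2=0)
[Gauss-Seidel] macro 3: S0 reads c1=-1 → after 1×micro: 1; S1 reads c0=1 → after 1×micro: -1; S2 reads c1=-1 → after 1×micro: 1 ⇒ (c0=1, c1=-1, c2=1)
[Gauss-Seidel] macro 4: S0 reads c1=-1 → after 1×micro: 1; S1 reads c0=1 → after 1×micro: -1; S2 reads c1=-1 → after 1×micro: 3 ⇒ (c0=1, c1=-1, c2=3)
[Gauss-Seidel] macro 5: S0 reads c1=-1 → after 1×micro: 1; S1 reads c0=1 → after 1×micro: -1; S2 reads c1=-1 → after 1×micro: 0 ⇒ (c0=1, c1=-1, c2=0)
[Gauss-Seidel] macro 6: S0 reads c1=-1 → after 1×micro: 1; S1 reads c0=1 → after 1×micro: -1; S2 reads c1=-1 → after 1×micro: 1 ⇒ (c0=1, c1=-1, c2=1)
[Gauss-Seidel] macro 7: S0 reads c1=-1 → after 1×micro: 1; S1 reads c0=1 → after 1×micro: -1; S2 reads c1=-1 → after 1×micro: 3 ⇒ (c0=1, c1=-1, c2=3)

first divergence at macro-step: 1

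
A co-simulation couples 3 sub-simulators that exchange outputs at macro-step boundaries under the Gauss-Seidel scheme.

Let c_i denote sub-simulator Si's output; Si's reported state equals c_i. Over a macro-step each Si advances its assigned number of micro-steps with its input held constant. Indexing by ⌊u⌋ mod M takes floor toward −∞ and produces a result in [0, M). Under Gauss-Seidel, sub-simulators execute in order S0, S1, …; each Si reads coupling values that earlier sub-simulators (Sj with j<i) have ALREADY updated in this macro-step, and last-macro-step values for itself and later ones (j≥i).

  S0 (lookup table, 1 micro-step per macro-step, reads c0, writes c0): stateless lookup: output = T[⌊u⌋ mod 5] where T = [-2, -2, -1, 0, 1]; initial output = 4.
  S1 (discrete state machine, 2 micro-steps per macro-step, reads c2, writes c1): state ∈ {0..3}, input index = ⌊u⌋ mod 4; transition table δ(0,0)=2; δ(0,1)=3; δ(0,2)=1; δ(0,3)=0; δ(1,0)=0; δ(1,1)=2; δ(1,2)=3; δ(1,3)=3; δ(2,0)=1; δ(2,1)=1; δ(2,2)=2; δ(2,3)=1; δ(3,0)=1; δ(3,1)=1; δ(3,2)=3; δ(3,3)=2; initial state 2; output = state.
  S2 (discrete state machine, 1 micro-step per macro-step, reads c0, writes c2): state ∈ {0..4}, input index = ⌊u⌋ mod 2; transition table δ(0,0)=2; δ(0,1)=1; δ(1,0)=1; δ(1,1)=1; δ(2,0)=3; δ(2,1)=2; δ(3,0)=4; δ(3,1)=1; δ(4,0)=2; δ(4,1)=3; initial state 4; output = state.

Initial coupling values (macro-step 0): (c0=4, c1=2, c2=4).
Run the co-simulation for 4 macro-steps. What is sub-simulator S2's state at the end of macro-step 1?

S2 state at macro-step 1 = 3

macro 1: S0 reads c0=4 → after 1×micro: 1; S1 reads c2=4 → after 2×micro: 0; S2 reads c0=1 → after 1×micro: 3 ⇒ (c0=1, c1=0, c2=3)
macro 2: S0 reads c0=1 → after 1×micro: -2; S1 reads c2=3 → after 2×micro: 0; S2 reads c0=-2 → after 1×micro: 4 ⇒ (c0=-2, c1=0, c2=4)
macro 3: S0 reads c0=-2 → after 1×micro: 0; S1 reads c2=4 → after 2×micro: 1; S2 reads c0=0 → after 1×micro: 2 ⇒ (c0=0, c1=1, c2=2)
macro 4: S0 reads c0=0 → after 1×micro: -2; S1 reads c2=2 → after 2×micro: 3; S2 reads c0=-2 → after 1×micro: 3 ⇒ (c0=-2, c1=3, c2=3)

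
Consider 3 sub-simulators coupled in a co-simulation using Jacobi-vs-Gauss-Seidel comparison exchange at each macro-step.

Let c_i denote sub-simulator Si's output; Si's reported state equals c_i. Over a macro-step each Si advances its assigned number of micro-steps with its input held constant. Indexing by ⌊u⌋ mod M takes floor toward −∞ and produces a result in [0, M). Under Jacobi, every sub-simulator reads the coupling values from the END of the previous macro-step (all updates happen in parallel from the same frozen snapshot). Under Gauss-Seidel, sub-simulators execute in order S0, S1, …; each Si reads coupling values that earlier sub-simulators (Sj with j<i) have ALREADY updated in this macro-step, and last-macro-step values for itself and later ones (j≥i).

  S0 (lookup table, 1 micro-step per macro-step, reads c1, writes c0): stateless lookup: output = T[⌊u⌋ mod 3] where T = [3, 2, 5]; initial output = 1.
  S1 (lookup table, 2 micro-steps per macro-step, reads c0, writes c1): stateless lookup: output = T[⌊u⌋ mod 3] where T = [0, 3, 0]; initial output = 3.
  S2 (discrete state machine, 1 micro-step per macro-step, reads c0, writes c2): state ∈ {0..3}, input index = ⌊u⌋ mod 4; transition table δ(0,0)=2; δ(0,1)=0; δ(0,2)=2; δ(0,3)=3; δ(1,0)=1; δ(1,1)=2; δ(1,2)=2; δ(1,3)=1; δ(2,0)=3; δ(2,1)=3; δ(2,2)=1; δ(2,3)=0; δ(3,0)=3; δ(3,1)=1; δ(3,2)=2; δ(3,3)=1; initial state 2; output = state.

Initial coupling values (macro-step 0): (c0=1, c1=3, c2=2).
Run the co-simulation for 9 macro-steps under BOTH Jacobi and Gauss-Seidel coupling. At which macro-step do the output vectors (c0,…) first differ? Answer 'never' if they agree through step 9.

[Jacobi] macro 1: S0 reads c1=3 → after 1×micro: 3; S1 reads c0=1 → after 2×micro: 3; S2 reads c0=1 → after 1×micro: 3 ⇒ (c0=3, c1=3, c2=3)
[Jacobi] macro 2: S0 reads c1=3 → after 1×micro: 3; S1 reads c0=3 → after 2×micro: 0; S2 reads c0=3 → after 1×micro: 1 ⇒ (c0=3, c1=0, c2=1)
[Jacobi] macro 3: S0 reads c1=0 → after 1×micro: 3; S1 reads c0=3 → after 2×micro: 0; S2 reads c0=3 → after 1×micro: 1 ⇒ (c0=3, c1=0, c2=1)
[Jacobi] macro 4: S0 reads c1=0 → after 1×micro: 3; S1 reads c0=3 → after 2×micro: 0; S2 reads c0=3 → after 1×micro: 1 ⇒ (c0=3, c1=0, c2=1)
[Jacobi] macro 5: S0 reads c1=0 → after 1×micro: 3; S1 reads c0=3 → after 2×micro: 0; S2 reads c0=3 → after 1×micro: 1 ⇒ (c0=3, c1=0, c2=1)
[Jacobi] macro 6: S0 reads c1=0 → after 1×micro: 3; S1 reads c0=3 → after 2×micro: 0; S2 reads c0=3 → after 1×micro: 1 ⇒ (c0=3, c1=0, c2=1)
[Jacobi] macro 7: S0 reads c1=0 → after 1×micro: 3; S1 reads c0=3 → after 2×micro: 0; S2 reads c0=3 → after 1×micro: 1 ⇒ (c0=3, c1=0, c2=1)
[Jacobi] macro 8: S0 reads c1=0 → after 1×micro: 3; S1 reads c0=3 → after 2×micro: 0; S2 reads c0=3 → after 1×micro: 1 ⇒ (c0=3, c1=0, c2=1)
[Jacobi] macro 9: S0 reads c1=0 → after 1×micro: 3; S1 reads c0=3 → after 2×micro: 0; S2 reads c0=3 → after 1×micro: 1 ⇒ (c0=3, c1=0, c2=1)
[Gauss-Seidel] macro 1: S0 reads c1=3 → after 1×micro: 3; S1 reads c0=3 → after 2×micro: 0; S2 reads c0=3 → after 1×micro: 0 ⇒ (c0=3, c1=0, c2=0)
[Gauss-Seidel] macro 2: S0 reads c1=0 → after 1×micro: 3; S1 reads c0=3 → after 2×micro: 0; S2 reads c0=3 → after 1×micro: 3 ⇒ (c0=3, c1=0, c2=3)
[Gauss-Seidel] macro 3: S0 reads c1=0 → after 1×micro: 3; S1 reads c0=3 → after 2×micro: 0; S2 reads c0=3 → after 1×micro: 1 ⇒ (c0=3, c1=0, c2=1)
[Gauss-Seidel] macro 4: S0 reads c1=0 → after 1×micro: 3; S1 reads c0=3 → after 2×micro: 0; S2 reads c0=3 → after 1×micro: 1 ⇒ (c0=3, c1=0, c2=1)
[Gauss-Seidel] macro 5: S0 reads c1=0 → after 1×micro: 3; S1 reads c0=3 → after 2×micro: 0; S2 reads c0=3 → after 1×micro: 1 ⇒ (c0=3, c1=0, c2=1)
[Gauss-Seidel] macro 6: S0 reads c1=0 → after 1×micro: 3; S1 reads c0=3 → after 2×micro: 0; S2 reads c0=3 → after 1×micro: 1 ⇒ (c0=3, c1=0, c2=1)
[Gauss-Seidel] macro 7: S0 reads c1=0 → after 1×micro: 3; S1 reads c0=3 → after 2×micro: 0; S2 reads c0=3 → after 1×micro: 1 ⇒ (c0=3, c1=0, c2=1)
[Gauss-Seidel] macro 8: S0 reads c1=0 → after 1×micro: 3; S1 reads c0=3 → after 2×micro: 0; S2 reads c0=3 → after 1×micro: 1 ⇒ (c0=3, c1=0, c2=1)
[Gauss-Seidel] macro 9: S0 reads c1=0 → after 1×micro: 3; S1 reads c0=3 → after 2×micro: 0; S2 reads c0=3 → after 1×micro: 1 ⇒ (c0=3, c1=0, c2=1)

first divergence at macro-step: 1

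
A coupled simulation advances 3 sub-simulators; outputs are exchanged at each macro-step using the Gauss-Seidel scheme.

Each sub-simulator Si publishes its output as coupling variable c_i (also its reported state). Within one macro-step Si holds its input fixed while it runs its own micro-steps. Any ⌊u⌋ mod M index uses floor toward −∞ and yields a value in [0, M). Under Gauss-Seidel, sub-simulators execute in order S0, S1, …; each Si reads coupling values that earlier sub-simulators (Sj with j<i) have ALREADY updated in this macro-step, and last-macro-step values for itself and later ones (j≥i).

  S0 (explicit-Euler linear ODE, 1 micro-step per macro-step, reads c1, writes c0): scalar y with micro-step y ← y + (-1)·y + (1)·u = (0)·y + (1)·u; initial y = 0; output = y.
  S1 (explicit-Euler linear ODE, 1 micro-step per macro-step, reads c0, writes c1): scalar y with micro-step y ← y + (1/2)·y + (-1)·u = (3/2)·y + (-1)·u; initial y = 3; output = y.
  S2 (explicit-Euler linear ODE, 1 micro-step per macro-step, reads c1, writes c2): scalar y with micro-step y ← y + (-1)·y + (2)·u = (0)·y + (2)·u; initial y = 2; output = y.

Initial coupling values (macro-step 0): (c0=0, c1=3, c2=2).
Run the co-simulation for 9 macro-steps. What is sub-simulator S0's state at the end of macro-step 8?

macro 1: S0 reads c1=3 → after 1×micro: 3; S1 reads c0=3 → after 1×micro: 3/2; S2 reads c1=3/2 → after 1×micro: 3 ⇒ (c0=3, c1=3/2, c2=3)
macro 2: S0 reads c1=3/2 → after 1×micro: 3/2; S1 reads c0=3/2 → after 1×micro: 3/4; S2 reads c1=3/4 → after 1×micro: 3/2 ⇒ (c0=3/2, c1=3/4, c2=3/2)
macro 3: S0 reads c1=3/4 → after 1×micro: 3/4; S1 reads c0=3/4 → after 1×micro: 3/8; S2 reads c1=3/8 → after 1×micro: 3/4 ⇒ (c0=3/4, c1=3/8, c2=3/4)
macro 4: S0 reads c1=3/8 → after 1×micro: 3/8; S1 reads c0=3/8 → after 1×micro: 3/16; S2 reads c1=3/16 → after 1×micro: 3/8 ⇒ (c0=3/8, c1=3/16, c2=3/8)
macro 5: S0 reads c1=3/16 → after 1×micro: 3/16; S1 reads c0=3/16 → after 1×micro: 3/32; S2 reads c1=3/32 → after 1×micro: 3/16 ⇒ (c0=3/16, c1=3/32, c2=3/16)
macro 6: S0 reads c1=3/32 → after 1×micro: 3/32; S1 reads c0=3/32 → after 1×micro: 3/64; S2 reads c1=3/64 → after 1×micro: 3/32 ⇒ (c0=3/32, c1=3/64, c2=3/32)
macro 7: S0 reads c1=3/64 → after 1×micro: 3/64; S1 reads c0=3/64 → after 1×micro: 3/128; S2 reads c1=3/128 → after 1×micro: 3/64 ⇒ (c0=3/64, c1=3/128, c2=3/64)
macro 8: S0 reads c1=3/128 → after 1×micro: 3/128; S1 reads c0=3/128 → after 1×micro: 3/256; S2 reads c1=3/256 → after 1×micro: 3/128 ⇒ (c0=3/128, c1=3/256, c2=3/128)
macro 9: S0 reads c1=3/256 → after 1×micro: 3/256; S1 reads c0=3/256 → after 1×micro: 3/512; S2 reads c1=3/512 → after 1×micro: 3/256 ⇒ (c0=3/256, c1=3/512, c2=3/256)

S0 state at macro-step 8 = 3/128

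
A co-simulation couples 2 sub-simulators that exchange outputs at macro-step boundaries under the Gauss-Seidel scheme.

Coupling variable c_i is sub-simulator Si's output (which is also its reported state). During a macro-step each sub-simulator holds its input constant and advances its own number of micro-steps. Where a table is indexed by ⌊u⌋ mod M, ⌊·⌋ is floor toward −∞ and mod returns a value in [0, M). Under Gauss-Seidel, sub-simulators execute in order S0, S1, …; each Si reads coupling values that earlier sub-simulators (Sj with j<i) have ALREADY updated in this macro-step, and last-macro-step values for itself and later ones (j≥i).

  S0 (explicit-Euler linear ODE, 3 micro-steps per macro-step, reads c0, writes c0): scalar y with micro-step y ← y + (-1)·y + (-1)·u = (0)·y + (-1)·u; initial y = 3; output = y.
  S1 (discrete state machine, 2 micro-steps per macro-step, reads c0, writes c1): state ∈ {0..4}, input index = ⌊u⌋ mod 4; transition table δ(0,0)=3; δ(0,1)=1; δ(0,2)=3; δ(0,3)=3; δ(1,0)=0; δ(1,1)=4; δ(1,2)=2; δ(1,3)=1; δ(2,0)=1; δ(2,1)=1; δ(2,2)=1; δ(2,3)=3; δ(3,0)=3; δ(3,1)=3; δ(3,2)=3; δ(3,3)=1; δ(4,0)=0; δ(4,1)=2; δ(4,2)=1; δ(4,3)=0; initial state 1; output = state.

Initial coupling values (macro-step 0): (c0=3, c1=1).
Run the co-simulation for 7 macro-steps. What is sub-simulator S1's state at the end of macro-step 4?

macro 1: S0 reads c0=3 → after 3×micro: -3; S1 reads c0=-3 → after 2×micro: 2 ⇒ (c0=-3, c1=2)
macro 2: S0 reads c0=-3 → after 3×micro: 3; S1 reads c0=3 → after 2×micro: 1 ⇒ (c0=3, c1=1)
macro 3: S0 reads c0=3 → after 3×micro: -3; S1 reads c0=-3 → after 2×micro: 2 ⇒ (c0=-3, c1=2)
macro 4: S0 reads c0=-3 → after 3×micro: 3; S1 reads c0=3 → after 2×micro: 1 ⇒ (c0=3, c1=1)
macro 5: S0 reads c0=3 → after 3×micro: -3; S1 reads c0=-3 → after 2×micro: 2 ⇒ (c0=-3, c1=2)
macro 6: S0 reads c0=-3 → after 3×micro: 3; S1 reads c0=3 → after 2×micro: 1 ⇒ (c0=3, c1=1)
macro 7: S0 reads c0=3 → after 3×micro: -3; S1 reads c0=-3 → after 2×micro: 2 ⇒ (c0=-3, c1=2)

S1 state at macro-step 4 = 1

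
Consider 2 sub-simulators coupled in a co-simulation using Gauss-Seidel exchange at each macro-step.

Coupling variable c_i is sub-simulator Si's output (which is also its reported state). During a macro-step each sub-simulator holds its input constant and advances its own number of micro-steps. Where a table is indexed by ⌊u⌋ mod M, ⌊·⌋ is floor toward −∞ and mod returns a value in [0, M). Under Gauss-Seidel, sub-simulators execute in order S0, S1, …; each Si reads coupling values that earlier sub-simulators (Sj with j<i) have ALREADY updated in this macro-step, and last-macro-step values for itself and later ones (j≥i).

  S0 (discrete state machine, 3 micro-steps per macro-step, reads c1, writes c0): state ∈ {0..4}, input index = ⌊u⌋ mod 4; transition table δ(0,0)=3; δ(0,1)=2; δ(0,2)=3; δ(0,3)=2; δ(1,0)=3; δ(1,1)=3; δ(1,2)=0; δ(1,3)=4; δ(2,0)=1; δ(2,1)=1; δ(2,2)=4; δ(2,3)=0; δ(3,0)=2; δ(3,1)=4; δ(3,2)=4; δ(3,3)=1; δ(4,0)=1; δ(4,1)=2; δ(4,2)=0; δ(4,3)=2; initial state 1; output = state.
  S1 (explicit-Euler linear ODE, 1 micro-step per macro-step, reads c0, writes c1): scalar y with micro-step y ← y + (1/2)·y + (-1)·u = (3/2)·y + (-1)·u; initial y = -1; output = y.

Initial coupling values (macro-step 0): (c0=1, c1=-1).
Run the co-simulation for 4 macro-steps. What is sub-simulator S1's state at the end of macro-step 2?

macro 1: S0 reads c1=-1 → after 3×micro: 0; S1 reads c0=0 → after 1×micro: -3/2 ⇒ (c0=0, c1=-3/2)
macro 2: S0 reads c1=-3/2 → after 3×micro: 0; S1 reads c0=0 → after 1×micro: -9/4 ⇒ (c0=0, c1=-9/4)
macro 3: S0 reads c1=-9/4 → after 3×micro: 3; S1 reads c0=3 → after 1×micro: -51/8 ⇒ (c0=3, c1=-51/8)
macro 4: S0 reads c1=-51/8 → after 3×micro: 1; S1 reads c0=1 → after 1×micro: -169/16 ⇒ (c0=1, c1=-169/16)

S1 state at macro-step 2 = -9/4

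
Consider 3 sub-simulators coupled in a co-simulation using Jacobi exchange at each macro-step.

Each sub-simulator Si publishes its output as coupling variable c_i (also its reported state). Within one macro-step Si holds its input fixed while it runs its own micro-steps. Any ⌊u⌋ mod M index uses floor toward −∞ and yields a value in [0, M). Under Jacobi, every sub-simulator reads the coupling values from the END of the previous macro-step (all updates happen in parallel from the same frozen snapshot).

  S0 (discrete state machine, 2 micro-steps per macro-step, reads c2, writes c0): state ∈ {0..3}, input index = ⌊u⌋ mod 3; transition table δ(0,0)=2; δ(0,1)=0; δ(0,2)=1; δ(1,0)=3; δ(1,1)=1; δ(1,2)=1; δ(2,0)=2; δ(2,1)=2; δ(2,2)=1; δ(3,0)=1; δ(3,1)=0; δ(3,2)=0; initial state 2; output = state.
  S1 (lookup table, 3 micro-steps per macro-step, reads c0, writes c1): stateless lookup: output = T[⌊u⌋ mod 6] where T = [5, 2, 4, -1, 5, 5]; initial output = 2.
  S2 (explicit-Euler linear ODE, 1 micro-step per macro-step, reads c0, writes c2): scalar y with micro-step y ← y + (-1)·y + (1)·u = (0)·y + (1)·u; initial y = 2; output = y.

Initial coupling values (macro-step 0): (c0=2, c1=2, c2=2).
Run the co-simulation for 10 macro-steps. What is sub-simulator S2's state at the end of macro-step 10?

macro 1: S0 reads c2=2 → after 2×micro: 1; S1 reads c0=2 → after 3×micro: 4; S2 reads c0=2 → after 1×micro: 2 ⇒ (c0=1, c1=4, c2=2)
macro 2: S0 reads c2=2 → after 2×micro: 1; S1 reads c0=1 → after 3×micro: 2; S2 reads c0=1 → after 1×micro: 1 ⇒ (c0=1, c1=2, c2=1)
macro 3: S0 reads c2=1 → after 2×micro: 1; S1 reads c0=1 → after 3×micro: 2; S2 reads c0=1 → after 1×micro: 1 ⇒ (c0=1, c1=2, c2=1)
macro 4: S0 reads c2=1 → after 2×micro: 1; S1 reads c0=1 → after 3×micro: 2; S2 reads c0=1 → after 1×micro: 1 ⇒ (c0=1, c1=2, c2=1)
macro 5: S0 reads c2=1 → after 2×micro: 1; S1 reads c0=1 → after 3×micro: 2; S2 reads c0=1 → after 1×micro: 1 ⇒ (c0=1, c1=2, c2=1)
macro 6: S0 reads c2=1 → after 2×micro: 1; S1 reads c0=1 → after 3×micro: 2; S2 reads c0=1 → after 1×micro: 1 ⇒ (c0=1, c1=2, c2=1)
macro 7: S0 reads c2=1 → after 2×micro: 1; S1 reads c0=1 → after 3×micro: 2; S2 reads c0=1 → after 1×micro: 1 ⇒ (c0=1, c1=2, c2=1)
macro 8: S0 reads c2=1 → after 2×micro: 1; S1 reads c0=1 → after 3×micro: 2; S2 reads c0=1 → after 1×micro: 1 ⇒ (c0=1, c1=2, c2=1)
macro 9: S0 reads c2=1 → after 2×micro: 1; S1 reads c0=1 → after 3×micro: 2; S2 reads c0=1 → after 1×micro: 1 ⇒ (c0=1, c1=2, c2=1)
macro 10: S0 reads c2=1 → after 2×micro: 1; S1 reads c0=1 → after 3×micro: 2; S2 reads c0=1 → after 1×micro: 1 ⇒ (c0=1, c1=2, c2=1)

S2 state at macro-step 10 = 1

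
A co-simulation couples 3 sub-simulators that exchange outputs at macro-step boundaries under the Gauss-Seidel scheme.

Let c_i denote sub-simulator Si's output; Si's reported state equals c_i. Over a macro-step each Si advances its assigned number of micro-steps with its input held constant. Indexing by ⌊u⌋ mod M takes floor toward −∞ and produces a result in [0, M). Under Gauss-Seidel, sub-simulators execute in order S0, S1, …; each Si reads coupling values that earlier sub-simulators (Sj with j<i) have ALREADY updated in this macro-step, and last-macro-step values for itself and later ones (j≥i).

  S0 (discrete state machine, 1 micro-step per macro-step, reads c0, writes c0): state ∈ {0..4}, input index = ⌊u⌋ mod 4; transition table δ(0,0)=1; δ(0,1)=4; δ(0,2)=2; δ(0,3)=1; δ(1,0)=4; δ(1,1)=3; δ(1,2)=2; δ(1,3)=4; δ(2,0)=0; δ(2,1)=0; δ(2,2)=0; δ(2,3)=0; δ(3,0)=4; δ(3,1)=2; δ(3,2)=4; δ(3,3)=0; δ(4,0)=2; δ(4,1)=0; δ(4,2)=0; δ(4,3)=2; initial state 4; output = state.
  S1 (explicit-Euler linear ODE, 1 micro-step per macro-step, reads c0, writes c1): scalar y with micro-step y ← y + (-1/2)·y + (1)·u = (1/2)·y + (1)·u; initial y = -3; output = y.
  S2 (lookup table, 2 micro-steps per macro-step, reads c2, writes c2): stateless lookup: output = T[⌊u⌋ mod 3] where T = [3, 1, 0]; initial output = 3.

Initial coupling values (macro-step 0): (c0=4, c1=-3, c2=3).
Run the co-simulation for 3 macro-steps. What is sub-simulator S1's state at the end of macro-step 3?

S1 state at macro-step 3 = 9/8

macro 1: S0 reads c0=4 → after 1×micro: 2; S1 reads c0=2 → after 1×micro: 1/2; S2 reads c2=3 → after 2×micro: 3 ⇒ (c0=2, c1=1/2, c2=3)
macro 2: S0 reads c0=2 → after 1×micro: 0; S1 reads c0=0 → after 1×micro: 1/4; S2 reads c2=3 → after 2×micro: 3 ⇒ (c0=0, c1=1/4, c2=3)
macro 3: S0 reads c0=0 → after 1×micro: 1; S1 reads c0=1 → after 1×micro: 9/8; S2 reads c2=3 → after 2×micro: 3 ⇒ (c0=1, c1=9/8, c2=3)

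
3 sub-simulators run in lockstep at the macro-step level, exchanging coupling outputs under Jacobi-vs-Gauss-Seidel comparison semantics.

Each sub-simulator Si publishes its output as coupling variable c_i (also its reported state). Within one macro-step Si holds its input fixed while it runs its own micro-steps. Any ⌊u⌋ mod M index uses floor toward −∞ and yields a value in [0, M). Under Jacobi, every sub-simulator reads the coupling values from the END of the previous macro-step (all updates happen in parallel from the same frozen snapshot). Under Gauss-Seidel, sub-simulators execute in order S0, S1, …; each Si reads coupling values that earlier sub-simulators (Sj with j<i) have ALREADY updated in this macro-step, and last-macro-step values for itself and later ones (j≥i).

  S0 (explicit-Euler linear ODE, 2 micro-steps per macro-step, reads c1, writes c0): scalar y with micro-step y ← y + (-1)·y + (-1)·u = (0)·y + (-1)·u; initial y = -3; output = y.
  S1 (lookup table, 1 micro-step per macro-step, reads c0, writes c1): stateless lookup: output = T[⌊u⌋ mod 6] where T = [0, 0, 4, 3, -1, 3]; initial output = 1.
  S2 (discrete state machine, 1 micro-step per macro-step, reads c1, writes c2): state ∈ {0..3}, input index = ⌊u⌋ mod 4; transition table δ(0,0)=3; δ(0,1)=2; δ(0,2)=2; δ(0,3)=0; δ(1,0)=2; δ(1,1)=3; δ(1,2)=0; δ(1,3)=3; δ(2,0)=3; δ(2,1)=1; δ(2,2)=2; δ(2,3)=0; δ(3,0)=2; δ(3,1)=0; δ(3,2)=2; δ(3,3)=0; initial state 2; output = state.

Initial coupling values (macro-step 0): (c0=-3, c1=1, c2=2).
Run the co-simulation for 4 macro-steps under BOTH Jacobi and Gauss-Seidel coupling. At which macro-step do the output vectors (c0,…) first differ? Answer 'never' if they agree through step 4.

first divergence at macro-step: 1

[Jacobi] macro 1: S0 reads c1=1 → after 2×micro: -1; S1 reads c0=-3 → after 1×micro: 3; S2 reads c1=1 → after 1×micro: 1 ⇒ (c0=-1, c1=3, c2=1)
[Jacobi] macro 2: S0 reads c1=3 → after 2×micro: -3; S1 reads c0=-1 → after 1×micro: 3; S2 reads c1=3 → after 1×micro: 3 ⇒ (c0=-3, c1=3, c2=3)
[Jacobi] macro 3: S0 reads c1=3 → after 2×micro: -3; S1 reads c0=-3 → after 1×micro: 3; S2 reads c1=3 → after 1×micro: 0 ⇒ (c0=-3, c1=3, c2=0)
[Jacobi] macro 4: S0 reads c1=3 → after 2×micro: -3; S1 reads c0=-3 → after 1×micro: 3; S2 reads c1=3 → after 1×micro: 0 ⇒ (c0=-3, c1=3, c2=0)
[Gauss-Seidel] macro 1: S0 reads c1=1 → after 2×micro: -1; S1 reads c0=-1 → after 1×micro: 3; S2 reads c1=3 → after 1×micro: 0 ⇒ (c0=-1, c1=3, c2=0)
[Gauss-Seidel] macro 2: S0 reads c1=3 → after 2×micro: -3; S1 reads c0=-3 → after 1×micro: 3; S2 reads c1=3 → after 1×micro: 0 ⇒ (c0=-3, c1=3, c2=0)
[Gauss-Seidel] macro 3: S0 reads c1=3 → after 2×micro: -3; S1 reads c0=-3 → after 1×micro: 3; S2 reads c1=3 → after 1×micro: 0 ⇒ (c0=-3, c1=3, c2=0)
[Gauss-Seidel] macro 4: S0 reads c1=3 → after 2×micro: -3; S1 reads c0=-3 → after 1×micro: 3; S2 reads c1=3 → after 1×micro: 0 ⇒ (c0=-3, c1=3, c2=0)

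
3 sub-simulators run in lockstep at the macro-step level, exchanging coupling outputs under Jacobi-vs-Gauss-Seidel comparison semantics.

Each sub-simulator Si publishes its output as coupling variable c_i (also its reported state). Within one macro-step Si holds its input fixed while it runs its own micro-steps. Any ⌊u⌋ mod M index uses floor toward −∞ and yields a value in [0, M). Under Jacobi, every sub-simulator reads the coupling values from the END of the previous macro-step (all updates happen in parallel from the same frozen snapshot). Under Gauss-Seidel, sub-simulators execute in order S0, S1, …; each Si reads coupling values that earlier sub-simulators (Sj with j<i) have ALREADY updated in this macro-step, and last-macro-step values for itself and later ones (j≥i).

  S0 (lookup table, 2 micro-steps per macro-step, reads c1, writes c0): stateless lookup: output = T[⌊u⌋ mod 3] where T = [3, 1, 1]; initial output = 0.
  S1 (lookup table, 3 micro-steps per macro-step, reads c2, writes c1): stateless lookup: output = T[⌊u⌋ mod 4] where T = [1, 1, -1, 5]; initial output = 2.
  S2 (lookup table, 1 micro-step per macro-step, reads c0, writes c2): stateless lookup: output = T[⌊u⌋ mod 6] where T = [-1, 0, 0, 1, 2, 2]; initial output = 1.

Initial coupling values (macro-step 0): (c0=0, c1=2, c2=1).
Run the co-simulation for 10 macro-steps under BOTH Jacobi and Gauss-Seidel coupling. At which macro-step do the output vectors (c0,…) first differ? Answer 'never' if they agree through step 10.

first divergence at macro-step: 1

[Jacobi] macro 1: S0 reads c1=2 → after 2×micro: 1; S1 reads c2=1 → after 3×micro: 1; S2 reads c0=0 → after 1×micro: -1 ⇒ (c0=1, c1=1, c2=-1)
[Jacobi] macro 2: S0 reads c1=1 → after 2×micro: 1; S1 reads c2=-1 → after 3×micro: 5; S2 reads c0=1 → after 1×micro: 0 ⇒ (c0=1, c1=5, c2=0)
[Jacobi] macro 3: S0 reads c1=5 → after 2×micro: 1; S1 reads c2=0 → after 3×micro: 1; S2 reads c0=1 → after 1×micro: 0 ⇒ (c0=1, c1=1, c2=0)
[Jacobi] macro 4: S0 reads c1=1 → after 2×micro: 1; S1 reads c2=0 → after 3×micro: 1; S2 reads c0=1 → after 1×micro: 0 ⇒ (c0=1, c1=1, c2=0)
[Jacobi] macro 5: S0 reads c1=1 → after 2×micro: 1; S1 reads c2=0 → after 3×micro: 1; S2 reads c0=1 → after 1×micro: 0 ⇒ (c0=1, c1=1, c2=0)
[Jacobi] macro 6: S0 reads c1=1 → after 2×micro: 1; S1 reads c2=0 → after 3×micro: 1; S2 reads c0=1 → after 1×micro: 0 ⇒ (c0=1, c1=1, c2=0)
[Jacobi] macro 7: S0 reads c1=1 → after 2×micro: 1; S1 reads c2=0 → after 3×micro: 1; S2 reads c0=1 → after 1×micro: 0 ⇒ (c0=1, c1=1, c2=0)
[Jacobi] macro 8: S0 reads c1=1 → after 2×micro: 1; S1 reads c2=0 → after 3×micro: 1; S2 reads c0=1 → after 1×micro: 0 ⇒ (c0=1, c1=1, c2=0)
[Jacobi] macro 9: S0 reads c1=1 → after 2×micro: 1; S1 reads c2=0 → after 3×micro: 1; S2 reads c0=1 → after 1×micro: 0 ⇒ (c0=1, c1=1, c2=0)
[Jacobi] macro 10: S0 reads c1=1 → after 2×micro: 1; S1 reads c2=0 → after 3×micro: 1; S2 reads c0=1 → after 1×micro: 0 ⇒ (c0=1, c1=1, c2=0)
[Gauss-Seidel] macro 1: S0 reads c1=2 → after 2×micro: 1; S1 reads c2=1 → after 3×micro: 1; S2 reads c0=1 → after 1×micro: 0 ⇒ (c0=1, c1=1, c2=0)
[Gauss-Seidel] macro 2: S0 reads c1=1 → after 2×micro: 1; S1 reads c2=0 → after 3×micro: 1; S2 reads c0=1 → after 1×micro: 0 ⇒ (c0=1, c1=1, c2=0)
[Gauss-Seidel] macro 3: S0 reads c1=1 → after 2×micro: 1; S1 reads c2=0 → after 3×micro: 1; S2 reads c0=1 → after 1×micro: 0 ⇒ (c0=1, c1=1, c2=0)
[Gauss-Seidel] macro 4: S0 reads c1=1 → after 2×micro: 1; S1 reads c2=0 → after 3×micro: 1; S2 reads c0=1 → after 1×micro: 0 ⇒ (c0=1, c1=1, c2=0)
[Gauss-Seidel] macro 5: S0 reads c1=1 → after 2×micro: 1; S1 reads c2=0 → after 3×micro: 1; S2 reads c0=1 → after 1×micro: 0 ⇒ (c0=1, c1=1, c2=0)
[Gauss-Seidel] macro 6: S0 reads c1=1 → after 2×micro: 1; S1 reads c2=0 → after 3×micro: 1; S2 reads c0=1 → after 1×micro: 0 ⇒ (c0=1, c1=1, c2=0)
[Gauss-Seidel] macro 7: S0 reads c1=1 → after 2×micro: 1; S1 reads c2=0 → after 3×micro: 1; S2 reads c0=1 → after 1×micro: 0 ⇒ (c0=1, c1=1, c2=0)
[Gauss-Seidel] macro 8: S0 reads c1=1 → after 2×micro: 1; S1 reads c2=0 → after 3×micro: 1; S2 reads c0=1 → after 1×micro: 0 ⇒ (c0=1, c1=1, c2=0)
[Gauss-Seidel] macro 9: S0 reads c1=1 → after 2×micro: 1; S1 reads c2=0 → after 3×micro: 1; S2 reads c0=1 → after 1×micro: 0 ⇒ (c0=1, c1=1, c2=0)
[Gauss-Seidel] macro 10: S0 reads c1=1 → after 2×micro: 1; S1 reads c2=0 → after 3×micro: 1; S2 reads c0=1 → after 1×micro: 0 ⇒ (c0=1, c1=1, c2=0)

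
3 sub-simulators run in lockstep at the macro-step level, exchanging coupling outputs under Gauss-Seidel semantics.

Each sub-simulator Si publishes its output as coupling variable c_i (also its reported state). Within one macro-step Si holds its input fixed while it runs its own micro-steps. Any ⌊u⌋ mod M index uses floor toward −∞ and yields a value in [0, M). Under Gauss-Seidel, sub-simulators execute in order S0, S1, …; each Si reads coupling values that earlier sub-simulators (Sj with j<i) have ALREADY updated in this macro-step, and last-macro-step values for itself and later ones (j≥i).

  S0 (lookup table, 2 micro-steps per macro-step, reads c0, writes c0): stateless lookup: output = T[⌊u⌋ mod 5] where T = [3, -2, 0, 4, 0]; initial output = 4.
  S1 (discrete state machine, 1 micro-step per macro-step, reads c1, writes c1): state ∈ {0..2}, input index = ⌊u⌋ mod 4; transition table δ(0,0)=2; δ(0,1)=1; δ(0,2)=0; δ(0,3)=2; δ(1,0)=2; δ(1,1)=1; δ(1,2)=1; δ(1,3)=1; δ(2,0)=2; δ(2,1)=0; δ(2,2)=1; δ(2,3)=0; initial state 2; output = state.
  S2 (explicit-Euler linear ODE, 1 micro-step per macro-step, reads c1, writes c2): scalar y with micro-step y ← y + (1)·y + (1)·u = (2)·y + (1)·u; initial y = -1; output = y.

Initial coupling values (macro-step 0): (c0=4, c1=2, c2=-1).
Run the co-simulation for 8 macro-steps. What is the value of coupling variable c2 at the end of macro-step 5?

c2 at macro-step 5 = -1

macro 1: S0 reads c0=4 → after 2×micro: 0; S1 reads c1=2 → after 1×micro: 1; S2 reads c1=1 → after 1×micro: -1 ⇒ (c0=0, c1=1, c2=-1)
macro 2: S0 reads c0=0 → after 2×micro: 3; S1 reads c1=1 → after 1×micro: 1; S2 reads c1=1 → after 1×micro: -1 ⇒ (c0=3, c1=1, c2=-1)
macro 3: S0 reads c0=3 → after 2×micro: 4; S1 reads c1=1 → after 1×micro: 1; S2 reads c1=1 → after 1×micro: -1 ⇒ (c0=4, c1=1, c2=-1)
macro 4: S0 reads c0=4 → after 2×micro: 0; S1 reads c1=1 → after 1×micro: 1; S2 reads c1=1 → after 1×micro: -1 ⇒ (c0=0, c1=1, c2=-1)
macro 5: S0 reads c0=0 → after 2×micro: 3; S1 reads c1=1 → after 1×micro: 1; S2 reads c1=1 → after 1×micro: -1 ⇒ (c0=3, c1=1, c2=-1)
macro 6: S0 reads c0=3 → after 2×micro: 4; S1 reads c1=1 → after 1×micro: 1; S2 reads c1=1 → after 1×micro: -1 ⇒ (c0=4, c1=1, c2=-1)
macro 7: S0 reads c0=4 → after 2×micro: 0; S1 reads c1=1 → after 1×micro: 1; S2 reads c1=1 → after 1×micro: -1 ⇒ (c0=0, c1=1, c2=-1)
macro 8: S0 reads c0=0 → after 2×micro: 3; S1 reads c1=1 → after 1×micro: 1; S2 reads c1=1 → after 1×micro: -1 ⇒ (c0=3, c1=1, c2=-1)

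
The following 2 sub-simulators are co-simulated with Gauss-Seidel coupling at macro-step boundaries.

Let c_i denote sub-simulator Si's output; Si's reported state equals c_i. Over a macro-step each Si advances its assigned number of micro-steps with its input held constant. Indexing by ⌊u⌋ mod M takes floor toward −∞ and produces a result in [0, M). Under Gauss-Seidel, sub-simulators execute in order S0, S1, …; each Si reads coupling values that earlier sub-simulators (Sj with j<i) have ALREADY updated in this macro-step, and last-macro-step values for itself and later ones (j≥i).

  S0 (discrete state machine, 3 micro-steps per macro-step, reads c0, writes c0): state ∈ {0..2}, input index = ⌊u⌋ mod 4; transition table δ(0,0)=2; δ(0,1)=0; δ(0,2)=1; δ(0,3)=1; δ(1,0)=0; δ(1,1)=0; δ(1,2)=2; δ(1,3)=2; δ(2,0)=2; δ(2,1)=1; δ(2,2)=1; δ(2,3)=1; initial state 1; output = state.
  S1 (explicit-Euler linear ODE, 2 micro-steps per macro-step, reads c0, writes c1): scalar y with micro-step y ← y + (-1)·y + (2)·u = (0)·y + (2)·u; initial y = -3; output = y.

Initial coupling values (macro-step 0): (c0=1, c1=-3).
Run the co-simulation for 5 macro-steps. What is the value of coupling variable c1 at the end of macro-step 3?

c1 at macro-step 3 = 2

macro 1: S0 reads c0=1 → after 3×micro: 0; S1 reads c0=0 → after 2×micro: 0 ⇒ (c0=0, c1=0)
macro 2: S0 reads c0=0 → after 3×micro: 2; S1 reads c0=2 → after 2×micro: 4 ⇒ (c0=2, c1=4)
macro 3: S0 reads c0=2 → after 3×micro: 1; S1 reads c0=1 → after 2×micro: 2 ⇒ (c0=1, c1=2)
macro 4: S0 reads c0=1 → after 3×micro: 0; S1 reads c0=0 → after 2×micro: 0 ⇒ (c0=0, c1=0)
macro 5: S0 reads c0=0 → after 3×micro: 2; S1 reads c0=2 → after 2×micro: 4 ⇒ (c0=2, c1=4)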